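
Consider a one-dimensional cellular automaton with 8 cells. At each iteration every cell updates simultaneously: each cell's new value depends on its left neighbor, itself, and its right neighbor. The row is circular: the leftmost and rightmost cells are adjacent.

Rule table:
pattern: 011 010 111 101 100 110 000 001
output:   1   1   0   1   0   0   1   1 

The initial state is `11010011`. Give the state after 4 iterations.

00110011

00110110
11101100
10011001
00110011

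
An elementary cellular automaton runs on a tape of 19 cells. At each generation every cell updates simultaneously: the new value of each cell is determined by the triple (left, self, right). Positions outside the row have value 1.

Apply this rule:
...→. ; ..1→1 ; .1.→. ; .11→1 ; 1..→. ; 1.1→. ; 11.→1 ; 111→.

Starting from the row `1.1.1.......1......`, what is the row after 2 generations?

1..........1......1
1.........1......11

1.........1......11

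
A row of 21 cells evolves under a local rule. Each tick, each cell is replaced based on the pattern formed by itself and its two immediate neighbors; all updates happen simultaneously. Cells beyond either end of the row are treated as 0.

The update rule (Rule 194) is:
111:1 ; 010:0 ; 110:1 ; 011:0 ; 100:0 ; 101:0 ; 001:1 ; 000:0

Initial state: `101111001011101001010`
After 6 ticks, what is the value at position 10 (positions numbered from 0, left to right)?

0

tick 1: 000111010001100010000
tick 2: 001011000010100100000
tick 3: 010001000100001000000
tick 4: 100010001000010000000
tick 5: 000100010000100000000
tick 6: 001000100001000000000
position 10 holds 0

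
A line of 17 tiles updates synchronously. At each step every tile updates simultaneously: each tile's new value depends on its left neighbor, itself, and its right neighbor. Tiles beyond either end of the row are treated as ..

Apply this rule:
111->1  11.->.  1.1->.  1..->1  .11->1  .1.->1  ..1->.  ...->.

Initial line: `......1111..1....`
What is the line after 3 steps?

......1.1.1.1.11.

step 1: ......111.1.11...
step 2: ......11..1.1.1..
step 3: ......1.1.1.1.11.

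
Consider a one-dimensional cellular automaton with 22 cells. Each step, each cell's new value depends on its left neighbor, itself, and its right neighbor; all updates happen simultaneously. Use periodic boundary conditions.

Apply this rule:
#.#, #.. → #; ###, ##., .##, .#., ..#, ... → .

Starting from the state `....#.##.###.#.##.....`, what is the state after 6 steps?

.....#..#...#.#..#....
......#..#...#.#..#...
.......#..#...#.#..#..
........#..#...#.#..#.
.........#..#...#.#..#
#.........#..#...#.#..

#.........#..#...#.#..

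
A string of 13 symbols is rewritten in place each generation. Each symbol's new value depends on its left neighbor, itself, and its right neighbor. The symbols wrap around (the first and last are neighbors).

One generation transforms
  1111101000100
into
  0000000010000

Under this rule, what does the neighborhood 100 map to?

At position 7 the neighborhood is 100; the next row has 0 there.

0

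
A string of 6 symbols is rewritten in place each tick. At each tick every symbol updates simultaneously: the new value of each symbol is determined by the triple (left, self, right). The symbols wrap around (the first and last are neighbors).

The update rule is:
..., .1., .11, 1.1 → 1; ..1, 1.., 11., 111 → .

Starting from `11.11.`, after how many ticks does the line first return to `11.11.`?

3

tick 1: 1.11.1
tick 2: .11.11
tick 3: 11.11.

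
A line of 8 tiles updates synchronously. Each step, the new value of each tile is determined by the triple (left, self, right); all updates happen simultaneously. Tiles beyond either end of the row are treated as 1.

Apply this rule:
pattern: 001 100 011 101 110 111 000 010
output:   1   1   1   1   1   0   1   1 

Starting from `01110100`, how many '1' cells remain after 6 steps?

3

11011111
01110000
11011111  (repeats step 1; period 2)
step 6: 01110000
count of 1: 3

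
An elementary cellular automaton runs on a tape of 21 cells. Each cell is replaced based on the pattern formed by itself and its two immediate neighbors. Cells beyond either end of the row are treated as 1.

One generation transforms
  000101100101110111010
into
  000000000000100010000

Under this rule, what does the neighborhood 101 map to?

0

At position 4 the neighborhood is 101; the next row has 0 there.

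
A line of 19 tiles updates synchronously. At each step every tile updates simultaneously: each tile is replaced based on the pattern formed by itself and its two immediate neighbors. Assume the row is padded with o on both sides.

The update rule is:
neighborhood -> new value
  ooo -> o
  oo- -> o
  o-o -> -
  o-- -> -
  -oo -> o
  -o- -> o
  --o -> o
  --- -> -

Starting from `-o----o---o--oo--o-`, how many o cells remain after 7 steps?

13

step 1: -o---oo--oo-ooo-oo-
step 2: -o--ooo-ooo-ooo-oo-
step 3: -o-oooo-ooo-ooo-oo-
step 4: -o-oooo-ooo-ooo-oo-  (fixed point — unchanged through step 7)
count of o: 13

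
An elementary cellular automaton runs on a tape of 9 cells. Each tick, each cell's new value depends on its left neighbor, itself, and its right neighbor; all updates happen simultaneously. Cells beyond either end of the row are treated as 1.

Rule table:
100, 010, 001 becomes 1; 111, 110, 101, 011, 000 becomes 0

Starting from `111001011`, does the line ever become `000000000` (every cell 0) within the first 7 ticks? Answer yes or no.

yes

000111000
101000101
001101100
110000011
001000100
111101111
000000000
all cells are 0 at tick 7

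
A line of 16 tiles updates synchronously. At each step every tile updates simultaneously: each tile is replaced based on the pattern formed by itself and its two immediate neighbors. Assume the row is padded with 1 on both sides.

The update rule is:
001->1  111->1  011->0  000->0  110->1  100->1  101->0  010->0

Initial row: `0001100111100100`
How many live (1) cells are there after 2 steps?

8

1010111011111011
1000011001111001
count of 1: 8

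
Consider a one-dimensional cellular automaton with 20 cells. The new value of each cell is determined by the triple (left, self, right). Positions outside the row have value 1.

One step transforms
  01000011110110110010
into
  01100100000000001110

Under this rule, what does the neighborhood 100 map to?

At position 2 the neighborhood is 100; the next row has 1 there.

1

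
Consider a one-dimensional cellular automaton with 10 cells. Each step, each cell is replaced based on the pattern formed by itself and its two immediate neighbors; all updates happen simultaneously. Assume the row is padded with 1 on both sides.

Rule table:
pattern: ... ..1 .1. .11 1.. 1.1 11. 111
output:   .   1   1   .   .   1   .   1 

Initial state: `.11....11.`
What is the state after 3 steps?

....1..111

1.....1..1
.....11.1.
....1..111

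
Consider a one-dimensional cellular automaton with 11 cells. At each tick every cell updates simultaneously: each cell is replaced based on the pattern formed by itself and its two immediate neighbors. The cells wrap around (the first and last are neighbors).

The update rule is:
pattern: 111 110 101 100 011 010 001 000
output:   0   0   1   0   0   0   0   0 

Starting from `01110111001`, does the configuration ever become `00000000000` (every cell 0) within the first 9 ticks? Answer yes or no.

yes

tick 1: 10001000000
tick 2: 00000000000
all cells are 0 at tick 2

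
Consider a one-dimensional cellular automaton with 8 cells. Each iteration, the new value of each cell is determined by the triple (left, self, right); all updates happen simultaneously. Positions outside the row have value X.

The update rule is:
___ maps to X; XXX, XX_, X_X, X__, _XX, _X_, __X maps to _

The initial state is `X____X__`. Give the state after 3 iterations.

_XXX____

__XX____
_____XX_
_XXX____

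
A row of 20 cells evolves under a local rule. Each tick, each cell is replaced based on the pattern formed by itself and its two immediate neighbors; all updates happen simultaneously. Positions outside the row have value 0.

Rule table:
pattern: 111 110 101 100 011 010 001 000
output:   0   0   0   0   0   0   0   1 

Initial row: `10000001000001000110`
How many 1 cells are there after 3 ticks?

8

tick 1: 00111100011100010000
tick 2: 10000001000001000111
tick 3: 00111100011100010000
count of 1: 8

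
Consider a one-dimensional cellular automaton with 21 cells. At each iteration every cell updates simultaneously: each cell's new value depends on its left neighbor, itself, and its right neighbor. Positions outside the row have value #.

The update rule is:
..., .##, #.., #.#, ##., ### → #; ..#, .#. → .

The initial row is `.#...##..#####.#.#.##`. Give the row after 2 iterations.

################.####

#.##.###.######.#.###
################.####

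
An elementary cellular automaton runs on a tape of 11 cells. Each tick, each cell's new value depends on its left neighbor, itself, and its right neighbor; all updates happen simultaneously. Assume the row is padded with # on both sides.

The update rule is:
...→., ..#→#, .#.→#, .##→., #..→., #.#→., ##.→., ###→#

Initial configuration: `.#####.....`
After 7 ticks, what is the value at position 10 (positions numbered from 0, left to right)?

.

..###.....#
.#.#.....#.
.#.#....##.
.#.#...#...
.#.#..##..#
.#.#.#...#.
.#.#.#..##.
position 10 holds .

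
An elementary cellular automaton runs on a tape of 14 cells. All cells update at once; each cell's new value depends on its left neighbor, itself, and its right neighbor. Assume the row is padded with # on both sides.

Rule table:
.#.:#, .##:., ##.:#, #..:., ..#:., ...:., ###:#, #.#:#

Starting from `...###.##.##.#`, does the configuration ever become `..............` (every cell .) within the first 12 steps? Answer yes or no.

yes

....###.##.##.
.....###.##.##
......###.##.#
.......###.##.
........###.##
.........###.#
..........###.
...........###
............##
.............#
..............
all cells are . at step 11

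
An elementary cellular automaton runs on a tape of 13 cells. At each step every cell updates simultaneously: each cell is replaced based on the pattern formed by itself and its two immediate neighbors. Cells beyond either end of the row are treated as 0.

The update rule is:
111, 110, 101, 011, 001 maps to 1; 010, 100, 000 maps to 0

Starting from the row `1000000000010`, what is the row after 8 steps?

0000000000100
0000000001000
0000000010000
0000000100000
0000001000000
0000010000000
0000100000000
0001000000000

0001000000000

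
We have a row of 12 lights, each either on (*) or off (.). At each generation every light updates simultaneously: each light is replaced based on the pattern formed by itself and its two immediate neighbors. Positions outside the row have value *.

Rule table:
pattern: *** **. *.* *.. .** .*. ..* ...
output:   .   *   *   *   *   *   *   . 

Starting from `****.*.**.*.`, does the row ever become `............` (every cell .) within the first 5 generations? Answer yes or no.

generation 1: ...*********
generation 2: *.**........
generation 3: *****......*
generation 4: ....**....**
generation 5: *..****..**.
generation 5 is *..****..**., still not uniform .

no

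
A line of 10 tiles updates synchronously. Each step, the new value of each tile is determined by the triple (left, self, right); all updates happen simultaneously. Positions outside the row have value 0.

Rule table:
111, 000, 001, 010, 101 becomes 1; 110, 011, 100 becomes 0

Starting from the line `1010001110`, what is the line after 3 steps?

1110110100
0101001101
1111010011

1111010011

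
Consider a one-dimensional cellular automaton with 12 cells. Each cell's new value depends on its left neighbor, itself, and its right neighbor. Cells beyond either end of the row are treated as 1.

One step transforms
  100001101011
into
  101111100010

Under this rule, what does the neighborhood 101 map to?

At position 7 the neighborhood is 101; the next row has 0 there.

0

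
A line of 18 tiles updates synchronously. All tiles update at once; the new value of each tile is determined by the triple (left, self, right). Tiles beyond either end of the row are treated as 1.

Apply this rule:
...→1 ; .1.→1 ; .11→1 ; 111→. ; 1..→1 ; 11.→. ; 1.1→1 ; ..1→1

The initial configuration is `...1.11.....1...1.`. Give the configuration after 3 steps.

step 1: 111111.11111111111
step 2: ......11..........
step 3: 1111111.1111111111

1111111.1111111111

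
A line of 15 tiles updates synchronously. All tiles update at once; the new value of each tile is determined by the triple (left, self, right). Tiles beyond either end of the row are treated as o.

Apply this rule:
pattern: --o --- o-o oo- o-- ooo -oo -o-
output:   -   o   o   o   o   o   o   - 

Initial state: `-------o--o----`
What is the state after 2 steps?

ooooooo--o-oooo

oooooo--o--ooo-
ooooooo--o-oooo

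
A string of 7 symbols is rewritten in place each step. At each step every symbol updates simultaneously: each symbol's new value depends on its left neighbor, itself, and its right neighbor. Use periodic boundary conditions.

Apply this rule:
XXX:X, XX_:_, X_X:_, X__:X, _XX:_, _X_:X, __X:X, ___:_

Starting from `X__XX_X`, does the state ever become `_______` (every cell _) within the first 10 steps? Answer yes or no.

step 1: _XX____
step 2: X__X___
step 3: XXXXX_X
step 4: XXXX___
step 5: _XX_X_X
step 6: ____X_X
step 7: X__XX_X  (repeats step 0; period 7)
step 10: XXXXX_X
step 10 is XXXXX_X, still not uniform _

no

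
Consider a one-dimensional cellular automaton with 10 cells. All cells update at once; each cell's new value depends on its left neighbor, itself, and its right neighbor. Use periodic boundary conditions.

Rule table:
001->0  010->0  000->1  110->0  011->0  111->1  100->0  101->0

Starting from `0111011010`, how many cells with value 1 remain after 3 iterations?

0010000000
1000111111
0010011111
count of 1: 6

6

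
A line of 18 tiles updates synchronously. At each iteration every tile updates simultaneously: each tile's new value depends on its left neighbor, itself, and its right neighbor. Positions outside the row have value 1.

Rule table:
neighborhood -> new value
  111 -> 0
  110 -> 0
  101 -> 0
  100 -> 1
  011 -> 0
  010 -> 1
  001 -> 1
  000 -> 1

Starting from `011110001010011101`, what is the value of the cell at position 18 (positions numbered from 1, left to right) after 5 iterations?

iteration 1: 000001111011100000
iteration 2: 111110000000011111
iteration 3: 000001111111100000
iteration 4: 111110000000011111  (repeats iteration 2; period 2)
iteration 5: 000001111111100000
position 18 holds 0

0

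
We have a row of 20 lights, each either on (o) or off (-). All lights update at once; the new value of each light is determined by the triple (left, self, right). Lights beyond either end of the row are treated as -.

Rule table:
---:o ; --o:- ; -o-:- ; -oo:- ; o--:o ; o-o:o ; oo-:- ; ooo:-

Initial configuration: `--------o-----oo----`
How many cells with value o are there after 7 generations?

ooooooo--oooo---oooo
-------o-----oo-----
oooooo--oooo---ooooo
------o-----oo------
ooooo--oooo---oooooo
-----o-----oo-------
oooo--oooo---ooooooo
count of o: 15

15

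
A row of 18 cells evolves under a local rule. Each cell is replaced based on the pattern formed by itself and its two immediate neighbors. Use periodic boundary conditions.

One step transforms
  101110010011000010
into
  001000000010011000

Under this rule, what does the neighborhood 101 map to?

At position 1 the neighborhood is 101; the next row has 0 there.

0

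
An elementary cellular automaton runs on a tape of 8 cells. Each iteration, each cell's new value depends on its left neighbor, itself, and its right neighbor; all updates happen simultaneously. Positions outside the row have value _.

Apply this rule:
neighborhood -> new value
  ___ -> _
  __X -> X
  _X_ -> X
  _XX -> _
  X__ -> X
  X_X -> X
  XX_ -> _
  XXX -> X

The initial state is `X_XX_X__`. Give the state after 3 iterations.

iteration 1: XX__XXX_
iteration 2: __XX_X_X
iteration 3: _X__XXXX

_X__XXXX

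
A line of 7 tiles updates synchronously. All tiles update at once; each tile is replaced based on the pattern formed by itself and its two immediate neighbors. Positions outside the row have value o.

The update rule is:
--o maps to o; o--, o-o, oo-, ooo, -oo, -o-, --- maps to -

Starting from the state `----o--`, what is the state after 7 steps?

---o--o

---o--o
--o--o-
-o--o--
---o--o  (repeats step 1; period 3)
step 7: ---o--o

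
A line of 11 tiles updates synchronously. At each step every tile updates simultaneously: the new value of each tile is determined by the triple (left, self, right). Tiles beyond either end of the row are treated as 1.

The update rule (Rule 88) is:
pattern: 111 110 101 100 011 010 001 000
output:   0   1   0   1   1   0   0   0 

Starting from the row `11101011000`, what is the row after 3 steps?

11001000110

00100011100
10010010110
11001000110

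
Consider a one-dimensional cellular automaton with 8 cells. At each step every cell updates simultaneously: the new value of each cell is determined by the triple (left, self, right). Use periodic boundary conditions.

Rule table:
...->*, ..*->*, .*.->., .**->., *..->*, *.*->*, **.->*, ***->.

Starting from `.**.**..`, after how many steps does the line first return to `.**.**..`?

16

step 1: *.**.***
step 2: **.**...
step 3: .**.****
step 4: *.**...*
step 5: **.****.
step 6: .**...**
step 7: *.****.*
step 8: **...**.
step 9: .****.**
step 10: *...**.*
step 11: ****.**.
step 12: ...**.**
step 13: ***.**.*
step 14: ..**.**.
step 15: **.**.**
step 16: .**.**..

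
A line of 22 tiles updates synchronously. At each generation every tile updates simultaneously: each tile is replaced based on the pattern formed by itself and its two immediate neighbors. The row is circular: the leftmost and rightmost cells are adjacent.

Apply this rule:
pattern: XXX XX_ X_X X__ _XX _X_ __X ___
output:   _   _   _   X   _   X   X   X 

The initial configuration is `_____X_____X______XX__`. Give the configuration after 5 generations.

XXXXXXXXXXXXXXXXXX__XX
__________________XX__
XXXXXXXXXXXXXXXXXX__XX  (repeats generation 1; period 2)
generation 5: XXXXXXXXXXXXXXXXXX__XX

XXXXXXXXXXXXXXXXXX__XX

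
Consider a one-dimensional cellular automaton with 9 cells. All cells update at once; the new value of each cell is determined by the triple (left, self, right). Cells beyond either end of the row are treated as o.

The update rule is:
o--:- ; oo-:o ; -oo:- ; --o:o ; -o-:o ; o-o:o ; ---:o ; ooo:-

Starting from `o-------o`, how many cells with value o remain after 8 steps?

step 1: o-oooooo-
step 2: oo-----oo
step 3: -o-oooo--
step 4: ooo---o-o
step 5: --o-oooo-
step 6: -ooo---oo
step 7: o--o-oo--
step 8: o-ooo-o-o
count of o: 6

6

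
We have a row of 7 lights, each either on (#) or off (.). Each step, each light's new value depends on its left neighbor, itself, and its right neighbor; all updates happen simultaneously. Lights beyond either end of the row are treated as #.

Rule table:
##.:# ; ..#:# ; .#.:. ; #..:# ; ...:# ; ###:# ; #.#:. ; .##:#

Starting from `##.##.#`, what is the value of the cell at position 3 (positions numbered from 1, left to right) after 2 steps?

##.##.#  (fixed point — unchanged through step 2)
position 3 holds .

.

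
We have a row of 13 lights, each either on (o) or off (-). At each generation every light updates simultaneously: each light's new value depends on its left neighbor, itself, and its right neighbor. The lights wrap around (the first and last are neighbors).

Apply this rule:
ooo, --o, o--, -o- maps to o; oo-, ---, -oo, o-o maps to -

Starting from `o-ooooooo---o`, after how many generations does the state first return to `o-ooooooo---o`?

---ooooo-o-o-
--o-ooo--o-oo
ooo--o-ooo---
-o-ooo--o-o-o
-o--o-ooo-o-o
-oooo--o--o-o
--oo-oooooo-o
oo----oooo--o
o-o--o-oo-oo-
o-oooo-------
o--oo-o-----o
-oo---oo---o-
o--o-o--o-ooo
-ooo-oooo--oo
--o---oo-oo--
-ooo-o-----o-
o-o--oo---ooo
--ooo--o-o-oo
oo-o-ooo-o---
---o--o--oo-o
o-ooooooo---o

21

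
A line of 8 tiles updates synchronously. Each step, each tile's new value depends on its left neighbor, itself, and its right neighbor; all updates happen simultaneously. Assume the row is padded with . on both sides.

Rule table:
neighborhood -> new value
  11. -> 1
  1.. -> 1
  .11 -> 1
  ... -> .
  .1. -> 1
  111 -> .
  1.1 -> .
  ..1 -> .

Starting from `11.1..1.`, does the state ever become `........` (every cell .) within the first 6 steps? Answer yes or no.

no

11.11.11
11.11.11  (fixed point — unchanged through step 6)
step 6 is 11.11.11, still not uniform .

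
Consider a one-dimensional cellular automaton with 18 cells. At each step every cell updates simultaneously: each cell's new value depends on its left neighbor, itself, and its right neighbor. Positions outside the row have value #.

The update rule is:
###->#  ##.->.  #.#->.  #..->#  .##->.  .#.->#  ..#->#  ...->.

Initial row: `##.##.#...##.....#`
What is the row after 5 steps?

#.....##.#..#...#.
.#...#...#####.##.
.##.###.#.###.....
.....#..#..#.#...#
#...########.##.#.

#...########.##.#.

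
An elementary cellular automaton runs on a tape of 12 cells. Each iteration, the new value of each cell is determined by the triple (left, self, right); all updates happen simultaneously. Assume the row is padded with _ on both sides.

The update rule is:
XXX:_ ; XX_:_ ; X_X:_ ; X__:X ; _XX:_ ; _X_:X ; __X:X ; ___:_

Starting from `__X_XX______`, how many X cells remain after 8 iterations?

4

iteration 1: _XX___X_____
iteration 2: X__X_XXX____
iteration 3: XXXX____X___
iteration 4: ____X__XXX__
iteration 5: ___XXXX___X_
iteration 6: __X____X_XXX
iteration 7: _XXX__XX____
iteration 8: X___XX__X___
count of X: 4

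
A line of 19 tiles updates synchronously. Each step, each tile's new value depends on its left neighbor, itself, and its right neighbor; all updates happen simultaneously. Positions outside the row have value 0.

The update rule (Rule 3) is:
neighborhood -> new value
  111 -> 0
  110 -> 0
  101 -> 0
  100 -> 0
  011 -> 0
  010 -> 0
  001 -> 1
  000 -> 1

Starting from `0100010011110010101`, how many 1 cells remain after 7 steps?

8

1001100100000100000
0010001001111001111
1100110010000010000
0001000100111100111
1110011001000001000
0000100010011110011
1111001100100000100
count of 1: 8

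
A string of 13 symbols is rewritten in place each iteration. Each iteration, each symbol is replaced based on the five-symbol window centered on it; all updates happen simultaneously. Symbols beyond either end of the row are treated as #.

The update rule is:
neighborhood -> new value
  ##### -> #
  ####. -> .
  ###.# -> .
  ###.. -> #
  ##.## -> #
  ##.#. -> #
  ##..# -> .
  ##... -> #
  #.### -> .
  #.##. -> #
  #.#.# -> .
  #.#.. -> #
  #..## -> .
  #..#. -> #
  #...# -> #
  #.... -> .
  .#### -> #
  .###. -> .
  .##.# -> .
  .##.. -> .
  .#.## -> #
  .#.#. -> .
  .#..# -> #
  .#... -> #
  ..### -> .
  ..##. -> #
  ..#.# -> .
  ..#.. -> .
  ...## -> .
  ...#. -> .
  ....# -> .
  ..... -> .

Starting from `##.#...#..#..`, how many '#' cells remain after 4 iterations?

..####..##.#.
...#.#..#.#.#
##...###...#.
.###...###..#
count of #: 7

7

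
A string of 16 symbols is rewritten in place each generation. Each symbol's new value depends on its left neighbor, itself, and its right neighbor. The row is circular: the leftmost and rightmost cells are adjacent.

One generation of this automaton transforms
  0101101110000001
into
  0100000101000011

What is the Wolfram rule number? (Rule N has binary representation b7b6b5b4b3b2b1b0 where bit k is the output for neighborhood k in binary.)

position 7: 111 → 1  (bit 7 = 1)
position 4: 110 → 0  (bit 6 = 0)
position 0: 101 → 0  (bit 5 = 0)
position 9: 100 → 1  (bit 4 = 1)
position 3: 011 → 0  (bit 3 = 0)
position 1: 010 → 1  (bit 2 = 1)
position 14: 001 → 1  (bit 1 = 1)
position 10: 000 → 0  (bit 0 = 0)
bits b7..b0 = 10010110 = 150

150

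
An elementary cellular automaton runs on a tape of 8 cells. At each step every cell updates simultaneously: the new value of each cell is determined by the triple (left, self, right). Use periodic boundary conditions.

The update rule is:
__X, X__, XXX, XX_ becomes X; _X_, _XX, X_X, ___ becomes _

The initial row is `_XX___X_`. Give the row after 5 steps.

X_XX_X_X
X__X____
_XX_X__X
__X__XX_
_X_XX_XX

_X_XX_XX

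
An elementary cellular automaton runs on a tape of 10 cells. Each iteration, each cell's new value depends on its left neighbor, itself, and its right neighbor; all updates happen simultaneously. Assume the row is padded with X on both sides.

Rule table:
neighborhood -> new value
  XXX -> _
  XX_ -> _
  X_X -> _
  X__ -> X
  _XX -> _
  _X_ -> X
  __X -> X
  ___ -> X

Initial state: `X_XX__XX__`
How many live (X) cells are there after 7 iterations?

____XX__XX
XXXX__XX__
____XX__XX  (repeats iteration 1; period 2)
iteration 7: ____XX__XX
count of X: 4

4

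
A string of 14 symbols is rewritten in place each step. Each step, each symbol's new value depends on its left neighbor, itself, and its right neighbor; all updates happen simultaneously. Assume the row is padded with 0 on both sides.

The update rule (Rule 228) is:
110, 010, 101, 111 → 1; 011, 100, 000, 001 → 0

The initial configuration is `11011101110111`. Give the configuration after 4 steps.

step 1: 01101110111011
step 2: 00110111011101
step 3: 00011011101111
step 4: 00001101110111

00001101110111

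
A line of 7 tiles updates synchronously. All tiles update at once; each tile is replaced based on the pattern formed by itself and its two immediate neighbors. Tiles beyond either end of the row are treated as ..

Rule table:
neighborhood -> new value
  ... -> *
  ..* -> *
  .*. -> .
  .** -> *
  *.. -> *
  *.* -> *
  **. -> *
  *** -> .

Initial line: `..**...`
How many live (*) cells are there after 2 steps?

*******
*.....*
count of *: 2

2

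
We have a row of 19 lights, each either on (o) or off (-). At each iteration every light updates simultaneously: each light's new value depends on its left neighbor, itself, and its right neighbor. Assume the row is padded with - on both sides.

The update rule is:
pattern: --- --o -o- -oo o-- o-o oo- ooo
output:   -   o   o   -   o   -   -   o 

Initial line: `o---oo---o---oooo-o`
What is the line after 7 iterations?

-ooo----oooo-oo-oo-

iteration 1: oo-o--o-ooo-o-oo--o
iteration 2: ---oooo--o--o---ooo
iteration 3: --o-oo-ooooooo-o-o-
iteration 4: -oo-----ooooo--o-oo
iteration 5: o--o---o-ooo-ooo---
iteration 6: ooooo-oo--o---o-o--
iteration 7: -ooo----oooo-oo-oo-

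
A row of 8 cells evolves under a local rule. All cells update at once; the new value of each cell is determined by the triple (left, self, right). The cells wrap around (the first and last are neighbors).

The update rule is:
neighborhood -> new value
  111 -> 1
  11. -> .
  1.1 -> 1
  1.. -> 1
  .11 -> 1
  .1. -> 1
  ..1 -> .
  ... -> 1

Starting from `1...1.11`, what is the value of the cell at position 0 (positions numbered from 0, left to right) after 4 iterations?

.11.1111
11.1111.
1.1111.1
.1111.11
position 0 holds .

.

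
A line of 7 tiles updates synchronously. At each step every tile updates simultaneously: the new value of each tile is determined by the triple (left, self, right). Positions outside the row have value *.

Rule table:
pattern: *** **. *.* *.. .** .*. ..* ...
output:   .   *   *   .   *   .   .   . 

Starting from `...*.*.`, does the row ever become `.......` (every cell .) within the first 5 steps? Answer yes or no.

....*.*
.....**
.....*.
......*
......*
step 5 is ......*, still not uniform .

no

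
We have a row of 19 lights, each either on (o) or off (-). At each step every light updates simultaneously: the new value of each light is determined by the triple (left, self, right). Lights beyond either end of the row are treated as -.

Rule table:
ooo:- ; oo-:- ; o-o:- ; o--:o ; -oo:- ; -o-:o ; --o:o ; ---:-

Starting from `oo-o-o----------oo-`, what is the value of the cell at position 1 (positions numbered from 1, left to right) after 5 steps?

-

step 1: ---o-oo--------o--o
step 2: --oo---o------ooooo
step 3: -o--o-ooo----o-----
step 4: ooooo----o--ooo----
step 5: -----o--oooo---o---
position 1 holds -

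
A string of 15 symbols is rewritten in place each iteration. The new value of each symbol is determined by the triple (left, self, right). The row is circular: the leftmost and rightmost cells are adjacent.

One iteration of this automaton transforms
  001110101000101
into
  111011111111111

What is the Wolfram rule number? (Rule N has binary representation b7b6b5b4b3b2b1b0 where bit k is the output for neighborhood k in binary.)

position 3: 111 → 0  (bit 7 = 0)
position 4: 110 → 1  (bit 6 = 1)
position 5: 101 → 1  (bit 5 = 1)
position 0: 100 → 1  (bit 4 = 1)
position 2: 011 → 1  (bit 3 = 1)
position 6: 010 → 1  (bit 2 = 1)
position 1: 001 → 1  (bit 1 = 1)
position 10: 000 → 1  (bit 0 = 1)
bits b7..b0 = 01111111 = 127

127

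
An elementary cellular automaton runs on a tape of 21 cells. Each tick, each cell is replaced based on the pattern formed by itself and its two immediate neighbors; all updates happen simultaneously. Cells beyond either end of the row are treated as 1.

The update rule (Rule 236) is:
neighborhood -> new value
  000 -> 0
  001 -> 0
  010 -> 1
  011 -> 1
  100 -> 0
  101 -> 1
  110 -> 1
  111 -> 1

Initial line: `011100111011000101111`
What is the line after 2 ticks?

111100111111000111111
111100111111000111111

111100111111000111111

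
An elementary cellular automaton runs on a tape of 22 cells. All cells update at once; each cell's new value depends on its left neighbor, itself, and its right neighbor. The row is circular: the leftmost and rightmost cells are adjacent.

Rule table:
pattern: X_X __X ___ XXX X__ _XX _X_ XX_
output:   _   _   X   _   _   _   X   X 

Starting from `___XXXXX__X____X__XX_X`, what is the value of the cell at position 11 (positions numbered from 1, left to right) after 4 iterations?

_X_____X__X_XX_X___X_X
_X_XXX_X__X__X_X_X_X_X
_X___X_X__X__X_X_X_X_X
_X_X_X_X__X__X_X_X_X_X
position 11 holds X

X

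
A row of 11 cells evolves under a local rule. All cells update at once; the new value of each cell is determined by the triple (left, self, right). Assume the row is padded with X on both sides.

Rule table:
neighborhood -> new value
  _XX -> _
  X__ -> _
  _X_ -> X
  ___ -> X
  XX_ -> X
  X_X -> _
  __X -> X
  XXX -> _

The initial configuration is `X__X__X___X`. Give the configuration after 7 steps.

step 1: X_XX_XX_XX_
step 2: X__X__X__X_
step 3: X_XX_XX_XX_  (repeats step 1; period 2)
step 7: X_XX_XX_XX_

X_XX_XX_XX_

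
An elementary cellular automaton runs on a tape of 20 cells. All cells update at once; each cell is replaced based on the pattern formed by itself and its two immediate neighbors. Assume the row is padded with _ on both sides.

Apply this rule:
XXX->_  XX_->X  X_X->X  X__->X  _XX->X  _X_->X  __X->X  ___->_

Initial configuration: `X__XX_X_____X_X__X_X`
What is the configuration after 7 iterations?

iteration 1: XXXXXXXX___XXXXXXXXX
iteration 2: X______XX_XX_______X
iteration 3: XX____XXXXXXX_____XX
iteration 4: XXX__XX_____XX___XXX
iteration 5: X_XXXXXX___XXXX_XX_X
iteration 6: XXX____XX_XX__XXXXXX
iteration 7: X_XX__XXXXXXXXX____X

X_XX__XXXXXXXXX____X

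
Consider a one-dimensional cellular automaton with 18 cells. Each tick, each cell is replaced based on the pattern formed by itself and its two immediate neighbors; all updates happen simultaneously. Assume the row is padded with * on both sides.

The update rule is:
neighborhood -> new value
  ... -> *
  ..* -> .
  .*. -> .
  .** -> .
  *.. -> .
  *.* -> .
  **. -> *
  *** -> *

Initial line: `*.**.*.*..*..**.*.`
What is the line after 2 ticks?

*....********...*.

*..*..........*...
*....********...*.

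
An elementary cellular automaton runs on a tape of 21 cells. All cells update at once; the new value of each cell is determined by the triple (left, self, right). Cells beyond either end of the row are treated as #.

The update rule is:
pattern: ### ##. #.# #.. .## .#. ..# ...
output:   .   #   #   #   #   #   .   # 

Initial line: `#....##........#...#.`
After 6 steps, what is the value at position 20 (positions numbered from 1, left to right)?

#

step 1: ####.#########.###.##
step 2: ...###.......###.###.
step 3: ##.#.#######.#.###.##
step 4: .#####.....#####.###.
step 5: ##...#####.#...###.##
step 6: .###.#...#####.#.###.
position 20 holds #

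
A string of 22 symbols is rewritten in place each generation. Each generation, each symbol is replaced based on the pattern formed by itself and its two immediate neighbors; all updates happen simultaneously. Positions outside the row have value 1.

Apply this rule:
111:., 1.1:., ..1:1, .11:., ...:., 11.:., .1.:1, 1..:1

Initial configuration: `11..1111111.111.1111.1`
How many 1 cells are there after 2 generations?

4

generation 1: ..11..................
generation 2: 11..1................1
count of 1: 4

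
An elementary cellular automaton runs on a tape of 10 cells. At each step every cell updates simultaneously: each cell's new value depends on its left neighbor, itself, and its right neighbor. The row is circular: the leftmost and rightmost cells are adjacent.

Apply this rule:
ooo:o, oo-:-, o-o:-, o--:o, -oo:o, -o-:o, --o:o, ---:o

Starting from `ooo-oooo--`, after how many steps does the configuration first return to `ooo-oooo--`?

5

oo--ooo-oo
o-oooo--oo
--ooo-oooo
oooo--ooo-
ooo-oooo--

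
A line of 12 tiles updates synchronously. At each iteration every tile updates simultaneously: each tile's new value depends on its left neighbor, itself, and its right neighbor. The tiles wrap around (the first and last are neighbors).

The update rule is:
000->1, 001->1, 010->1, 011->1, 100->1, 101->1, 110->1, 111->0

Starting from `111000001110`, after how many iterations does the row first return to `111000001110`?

2

101111111011
111000001110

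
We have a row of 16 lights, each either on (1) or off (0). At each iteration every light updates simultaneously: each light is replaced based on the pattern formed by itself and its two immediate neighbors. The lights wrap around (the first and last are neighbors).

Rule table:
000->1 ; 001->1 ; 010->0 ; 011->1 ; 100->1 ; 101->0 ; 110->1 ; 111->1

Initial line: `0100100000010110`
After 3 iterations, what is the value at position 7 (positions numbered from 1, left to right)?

1

1011011111100111
1011011111111111
1011011111111111
position 7 holds 1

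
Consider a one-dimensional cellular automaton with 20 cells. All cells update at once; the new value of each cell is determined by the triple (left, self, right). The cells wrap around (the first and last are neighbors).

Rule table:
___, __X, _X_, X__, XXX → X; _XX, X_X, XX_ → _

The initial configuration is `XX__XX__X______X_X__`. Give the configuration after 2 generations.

XX__XX_XXXXXXXX___X_

__XX__XXXXXXXXXX_XXX
XX__XX_XXXXXXXX___X_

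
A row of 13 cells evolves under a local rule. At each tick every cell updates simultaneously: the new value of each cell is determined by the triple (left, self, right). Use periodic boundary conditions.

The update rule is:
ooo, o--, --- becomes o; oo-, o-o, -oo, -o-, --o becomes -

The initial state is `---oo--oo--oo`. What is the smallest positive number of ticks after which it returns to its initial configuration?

26

oo---o---o---
--oo--oo--oo-
o---o---o---o
-oo--oo--oo--
---o---o---oo
oo--oo--oo---
--o---o---oo-
o--oo--oo---o
-o---o---oo--
--oo--oo---oo
o---o---oo---
-oo--oo---oo-
---o---oo---o
oo--oo---oo--
--o---oo---o-
o--oo---oo--o
-o---oo---o--
--oo---oo--oo
o---oo---o---
-oo---oo--oo-
---oo---o---o
oo---oo--oo--
--oo---o---o-
o---oo--oo--o
-oo---o---o--
---oo--oo--oo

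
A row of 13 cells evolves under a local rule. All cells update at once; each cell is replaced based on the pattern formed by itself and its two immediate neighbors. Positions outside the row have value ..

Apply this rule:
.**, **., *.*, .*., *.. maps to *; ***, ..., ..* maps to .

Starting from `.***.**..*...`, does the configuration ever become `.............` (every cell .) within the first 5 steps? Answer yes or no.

no

.*.*****.**..
.***...*****.
.*.**..*...**
.*****.**..**
.*...*****.**
step 5 is .*...*****.**, still not uniform .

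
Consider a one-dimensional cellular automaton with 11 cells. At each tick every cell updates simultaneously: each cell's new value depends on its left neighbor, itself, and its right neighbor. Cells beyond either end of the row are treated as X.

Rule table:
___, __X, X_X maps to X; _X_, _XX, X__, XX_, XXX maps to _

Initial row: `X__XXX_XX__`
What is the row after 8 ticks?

__X___X___X
_X__XX__XX_
X__X___X__X
__X__XX__X_
_X__X___X_X
X__X__XX_X_
__X__X__X_X
_X__X__X_X_

_X__X__X_X_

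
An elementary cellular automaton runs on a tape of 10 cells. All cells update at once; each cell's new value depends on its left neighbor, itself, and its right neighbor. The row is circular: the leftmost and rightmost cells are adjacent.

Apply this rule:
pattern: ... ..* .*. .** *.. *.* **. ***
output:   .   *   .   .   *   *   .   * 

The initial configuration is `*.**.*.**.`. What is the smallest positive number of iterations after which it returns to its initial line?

.*..*.*..*
*.**.*.**.

2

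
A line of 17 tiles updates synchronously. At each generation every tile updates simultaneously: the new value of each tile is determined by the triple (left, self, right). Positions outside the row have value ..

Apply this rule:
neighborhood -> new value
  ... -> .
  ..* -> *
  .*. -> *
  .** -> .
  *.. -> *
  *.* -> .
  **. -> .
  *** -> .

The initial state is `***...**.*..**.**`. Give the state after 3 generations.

generation 1: ...*.*...***.....
generation 2: ..**.**.*...*....
generation 3: .*......**.***...

.*......**.***...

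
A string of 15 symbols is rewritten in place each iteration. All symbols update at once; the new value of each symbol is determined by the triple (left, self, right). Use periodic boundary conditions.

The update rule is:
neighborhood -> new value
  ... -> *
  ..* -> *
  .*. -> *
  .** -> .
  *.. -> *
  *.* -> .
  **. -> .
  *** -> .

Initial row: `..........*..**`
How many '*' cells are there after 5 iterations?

*************..
.............**
*************..  (repeats iteration 1; period 2)
iteration 5: *************..
count of *: 13

13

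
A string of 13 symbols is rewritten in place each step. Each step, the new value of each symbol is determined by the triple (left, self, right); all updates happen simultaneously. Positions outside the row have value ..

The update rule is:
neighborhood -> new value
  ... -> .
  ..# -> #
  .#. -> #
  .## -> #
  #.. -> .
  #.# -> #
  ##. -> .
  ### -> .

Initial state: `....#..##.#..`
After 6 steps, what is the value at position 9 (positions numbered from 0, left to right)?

...##.##.##..
..##.##.##...
.##.##.##....
##.##.##.....
#.##.##......
###.##.......
position 9 holds .

.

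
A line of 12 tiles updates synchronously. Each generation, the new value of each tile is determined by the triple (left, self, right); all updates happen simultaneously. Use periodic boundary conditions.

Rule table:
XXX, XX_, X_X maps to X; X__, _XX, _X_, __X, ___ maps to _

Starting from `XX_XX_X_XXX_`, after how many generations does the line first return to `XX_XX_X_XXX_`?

generation 1: _XX_XX_X_XXX
generation 2: X_XX_XX_X_XX
generation 3: XX_XX_XX_X_X
generation 4: XXX_XX_XX_X_
generation 5: _XXX_XX_XX_X
generation 6: X_XXX_XX_XX_
generation 7: _X_XXX_XX_XX
generation 8: X_X_XXX_XX_X
generation 9: XX_X_XXX_XX_
generation 10: _XX_X_XXX_XX
generation 11: X_XX_X_XXX_X
generation 12: XX_XX_X_XXX_

12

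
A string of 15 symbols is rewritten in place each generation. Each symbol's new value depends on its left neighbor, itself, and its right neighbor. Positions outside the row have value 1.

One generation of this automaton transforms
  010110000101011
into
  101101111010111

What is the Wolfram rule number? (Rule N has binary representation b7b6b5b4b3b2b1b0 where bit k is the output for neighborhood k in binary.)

187

position 14: 111 → 1  (bit 7 = 1)
position 4: 110 → 0  (bit 6 = 0)
position 0: 101 → 1  (bit 5 = 1)
position 5: 100 → 1  (bit 4 = 1)
position 3: 011 → 1  (bit 3 = 1)
position 1: 010 → 0  (bit 2 = 0)
position 8: 001 → 1  (bit 1 = 1)
position 6: 000 → 1  (bit 0 = 1)
bits b7..b0 = 10111011 = 187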